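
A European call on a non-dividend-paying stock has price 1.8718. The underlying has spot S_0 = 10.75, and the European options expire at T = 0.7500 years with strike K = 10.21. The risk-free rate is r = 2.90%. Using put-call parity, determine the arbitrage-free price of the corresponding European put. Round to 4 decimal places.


Put-call parity: C - P = S_0 * exp(-qT) - K * exp(-rT).
S_0 * exp(-qT) = 10.7500 * 1.00000000 = 10.75000000
K * exp(-rT) = 10.2100 * 0.97848483 = 9.99033007
P = C - S*exp(-qT) + K*exp(-rT)
P = 1.8718 - 10.75000000 + 9.99033007 = 1.1121

Answer: Put price = 1.1121


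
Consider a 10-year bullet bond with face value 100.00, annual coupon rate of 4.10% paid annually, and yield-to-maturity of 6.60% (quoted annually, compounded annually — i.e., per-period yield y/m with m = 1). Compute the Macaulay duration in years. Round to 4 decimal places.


Answer: Macaulay duration = 8.2051 years

Derivation:
Coupon per period c = face * coupon_rate / m = 4.100000
Periods per year m = 1; per-period yield y/m = 0.066000
Number of cashflows N = 10
Cashflows (t years, CF_t, discount factor 1/(1+y/m)^(m*t), PV):
  t = 1.0000: CF_t = 4.100000, DF = 0.938086, PV = 3.846154
  t = 2.0000: CF_t = 4.100000, DF = 0.880006, PV = 3.608024
  t = 3.0000: CF_t = 4.100000, DF = 0.825521, PV = 3.384638
  t = 4.0000: CF_t = 4.100000, DF = 0.774410, PV = 3.175083
  t = 5.0000: CF_t = 4.100000, DF = 0.726464, PV = 2.978502
  t = 6.0000: CF_t = 4.100000, DF = 0.681486, PV = 2.794092
  t = 7.0000: CF_t = 4.100000, DF = 0.639292, PV = 2.621099
  t = 8.0000: CF_t = 4.100000, DF = 0.599711, PV = 2.458817
  t = 9.0000: CF_t = 4.100000, DF = 0.562581, PV = 2.306583
  t = 10.0000: CF_t = 104.100000, DF = 0.527750, PV = 54.938738
Price P = sum_t PV_t = 82.111729
Macaulay numerator sum_t t * PV_t:
  t * PV_t at t = 1.0000: 3.846154
  t * PV_t at t = 2.0000: 7.216048
  t * PV_t at t = 3.0000: 10.153914
  t * PV_t at t = 4.0000: 12.700331
  t * PV_t at t = 5.0000: 14.892508
  t * PV_t at t = 6.0000: 16.764549
  t * PV_t at t = 7.0000: 18.347693
  t * PV_t at t = 8.0000: 19.670537
  t * PV_t at t = 9.0000: 20.759244
  t * PV_t at t = 10.0000: 549.387385
Macaulay duration D = (sum_t t * PV_t) / P = 673.738362 / 82.111729 = 8.205142


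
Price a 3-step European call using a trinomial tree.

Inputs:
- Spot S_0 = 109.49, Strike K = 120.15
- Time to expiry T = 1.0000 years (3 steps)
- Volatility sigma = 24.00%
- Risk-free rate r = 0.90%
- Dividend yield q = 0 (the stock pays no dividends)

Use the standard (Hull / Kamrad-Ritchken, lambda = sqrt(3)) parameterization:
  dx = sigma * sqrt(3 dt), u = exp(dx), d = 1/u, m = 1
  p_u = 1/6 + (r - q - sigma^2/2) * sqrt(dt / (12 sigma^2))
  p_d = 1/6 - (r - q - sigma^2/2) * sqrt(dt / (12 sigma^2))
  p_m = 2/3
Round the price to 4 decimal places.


Answer: Price = V(0,0) = 7.0895

Derivation:
dt = T/N = 0.333333; dx = sigma*sqrt(3*dt) = 0.240000
u = exp(dx) = 1.271249; d = 1/u = 0.786628
p_u = 0.152917, p_m = 0.666667, p_d = 0.180417
Discount per step: exp(-r*dt) = 0.997004
Stock lattice S(k, j) with j the centered position index:
  k=0: S(0,+0) = 109.4900
  k=1: S(1,-1) = 86.1279; S(1,+0) = 109.4900; S(1,+1) = 139.1891
  k=2: S(2,-2) = 67.7506; S(2,-1) = 86.1279; S(2,+0) = 109.4900; S(2,+1) = 139.1891; S(2,+2) = 176.9440
  k=3: S(3,-3) = 53.2945; S(3,-2) = 67.7506; S(3,-1) = 86.1279; S(3,+0) = 109.4900; S(3,+1) = 139.1891; S(3,+2) = 176.9440; S(3,+3) = 224.9399
Terminal payoffs V(N, j) = max(S_T - K, 0):
  V(3,-3) = 0.000000; V(3,-2) = 0.000000; V(3,-1) = 0.000000; V(3,+0) = 0.000000; V(3,+1) = 19.039069; V(3,+2) = 56.793986; V(3,+3) = 104.789892
Backward induction: V(k, j) = exp(-r*dt) * [p_u * V(k+1, j+1) + p_m * V(k+1, j) + p_d * V(k+1, j-1)]
  V(2,-2) = exp(-r*dt) * [p_u*0.000000 + p_m*0.000000 + p_d*0.000000] = 0.000000
  V(2,-1) = exp(-r*dt) * [p_u*0.000000 + p_m*0.000000 + p_d*0.000000] = 0.000000
  V(2,+0) = exp(-r*dt) * [p_u*19.039069 + p_m*0.000000 + p_d*0.000000] = 2.902670
  V(2,+1) = exp(-r*dt) * [p_u*56.793986 + p_m*19.039069 + p_d*0.000000] = 21.313424
  V(2,+2) = exp(-r*dt) * [p_u*104.789892 + p_m*56.793986 + p_d*19.039069] = 57.150036
  V(1,-1) = exp(-r*dt) * [p_u*2.902670 + p_m*0.000000 + p_d*0.000000] = 0.442537
  V(1,+0) = exp(-r*dt) * [p_u*21.313424 + p_m*2.902670 + p_d*0.000000] = 5.178731
  V(1,+1) = exp(-r*dt) * [p_u*57.150036 + p_m*21.313424 + p_d*2.902670] = 23.401522
  V(0,+0) = exp(-r*dt) * [p_u*23.401522 + p_m*5.178731 + p_d*0.442537] = 7.089511


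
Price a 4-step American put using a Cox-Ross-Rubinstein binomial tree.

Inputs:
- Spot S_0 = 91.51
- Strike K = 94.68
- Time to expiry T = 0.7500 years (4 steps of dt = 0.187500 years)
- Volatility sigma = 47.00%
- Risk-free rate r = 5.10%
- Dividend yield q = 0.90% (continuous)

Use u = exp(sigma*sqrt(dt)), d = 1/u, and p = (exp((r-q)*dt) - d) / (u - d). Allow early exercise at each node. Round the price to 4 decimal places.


Answer: Price = V(0,0) = 15.0721

Derivation:
dt = T/N = 0.187500
u = exp(sigma*sqrt(dt)) = 1.225705; d = 1/u = 0.815857
p = (exp((r-q)*dt) - d) / (u - d) = 0.468586
Discount per step: exp(-r*dt) = 0.990483
Stock lattice S(k, i) with i counting down-moves:
  k=0: S(0,0) = 91.5100
  k=1: S(1,0) = 112.1642; S(1,1) = 74.6591
  k=2: S(2,0) = 137.4802; S(2,1) = 91.5100; S(2,2) = 60.9112
  k=3: S(3,0) = 168.5102; S(3,1) = 112.1642; S(3,2) = 74.6591; S(3,3) = 49.6948
  k=4: S(4,0) = 206.5437; S(4,1) = 137.4802; S(4,2) = 91.5100; S(4,3) = 60.9112; S(4,4) = 40.5439
Terminal payoffs V(N, i) = max(K - S_T, 0):
  V(4,0) = 0.000000; V(4,1) = 0.000000; V(4,2) = 3.170000; V(4,3) = 33.768846; V(4,4) = 54.136139
Backward induction: V(k, i) = exp(-r*dt) * [p * V(k+1, i) + (1-p) * V(k+1, i+1)]; then take max(V_cont, immediate exercise) for American.
  V(3,0) = exp(-r*dt) * [p*0.000000 + (1-p)*0.000000] = 0.000000; exercise = 0.000000; V(3,0) = max -> 0.000000
  V(3,1) = exp(-r*dt) * [p*0.000000 + (1-p)*3.170000] = 1.668550; exercise = 0.000000; V(3,1) = max -> 1.668550
  V(3,2) = exp(-r*dt) * [p*3.170000 + (1-p)*33.768846] = 19.245728; exercise = 20.020910; V(3,2) = max -> 20.020910
  V(3,3) = exp(-r*dt) * [p*33.768846 + (1-p)*54.136139] = 44.167925; exercise = 44.985198; V(3,3) = max -> 44.985198
  V(2,0) = exp(-r*dt) * [p*0.000000 + (1-p)*1.668550] = 0.878252; exercise = 0.000000; V(2,0) = max -> 0.878252
  V(2,1) = exp(-r*dt) * [p*1.668550 + (1-p)*20.020910] = 11.312552; exercise = 3.170000; V(2,1) = max -> 11.312552
  V(2,2) = exp(-r*dt) * [p*20.020910 + (1-p)*44.985198] = 32.970484; exercise = 33.768846; V(2,2) = max -> 33.768846
  V(1,0) = exp(-r*dt) * [p*0.878252 + (1-p)*11.312552] = 6.362054; exercise = 0.000000; V(1,0) = max -> 6.362054
  V(1,1) = exp(-r*dt) * [p*11.312552 + (1-p)*33.768846] = 23.024904; exercise = 20.020910; V(1,1) = max -> 23.024904
  V(0,0) = exp(-r*dt) * [p*6.362054 + (1-p)*23.024904] = 15.072104; exercise = 3.170000; V(0,0) = max -> 15.072104


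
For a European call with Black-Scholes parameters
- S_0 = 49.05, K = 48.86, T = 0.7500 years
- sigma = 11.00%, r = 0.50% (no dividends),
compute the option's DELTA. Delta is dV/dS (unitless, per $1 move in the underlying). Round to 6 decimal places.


d1 = 0.1277373843; d2 = 0.0324745899
phi(d1) = 0.3957007826; exp(-qT) = 1.0000000000; exp(-rT) = 0.9962570225
N(d1) = 0.5508215980
Delta = exp(-qT) * N(d1) = 1.0000000000 * 0.5508215980 = 0.550822

Answer: Delta = 0.550822


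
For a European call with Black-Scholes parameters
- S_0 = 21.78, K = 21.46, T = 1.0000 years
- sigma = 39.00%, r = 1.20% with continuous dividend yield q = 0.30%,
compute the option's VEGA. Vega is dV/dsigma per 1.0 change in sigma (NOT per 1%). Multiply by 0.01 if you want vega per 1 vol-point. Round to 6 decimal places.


Answer: Vega = 8.383606

Derivation:
d1 = 0.2560291803; d2 = -0.1339708197
phi(d1) = 0.3860787156; exp(-qT) = 0.9970044955; exp(-rT) = 0.9880717129
Vega = S * exp(-qT) * phi(d1) * sqrt(T) = 21.7800 * 0.9970044955 * 0.3860787156 * 1.0000000000 = 8.383606


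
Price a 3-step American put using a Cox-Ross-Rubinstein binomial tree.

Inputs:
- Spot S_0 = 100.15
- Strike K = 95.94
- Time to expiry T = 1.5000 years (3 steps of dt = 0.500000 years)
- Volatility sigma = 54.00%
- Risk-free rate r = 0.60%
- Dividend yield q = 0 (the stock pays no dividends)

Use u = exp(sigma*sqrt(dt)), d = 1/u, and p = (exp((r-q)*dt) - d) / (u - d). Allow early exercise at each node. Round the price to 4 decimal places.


Answer: Price = V(0,0) = 24.8822

Derivation:
dt = T/N = 0.500000
u = exp(sigma*sqrt(dt)) = 1.464974; d = 1/u = 0.682606
p = (exp((r-q)*dt) - d) / (u - d) = 0.409524
Discount per step: exp(-r*dt) = 0.997004
Stock lattice S(k, i) with i counting down-moves:
  k=0: S(0,0) = 100.1500
  k=1: S(1,0) = 146.7172; S(1,1) = 68.3630
  k=2: S(2,0) = 214.9369; S(2,1) = 100.1500; S(2,2) = 46.6650
  k=3: S(3,0) = 314.8770; S(3,1) = 146.7172; S(3,2) = 68.3630; S(3,3) = 31.8538
Terminal payoffs V(N, i) = max(K - S_T, 0):
  V(3,0) = 0.000000; V(3,1) = 0.000000; V(3,2) = 27.577023; V(3,3) = 64.086219
Backward induction: V(k, i) = exp(-r*dt) * [p * V(k+1, i) + (1-p) * V(k+1, i+1)]; then take max(V_cont, immediate exercise) for American.
  V(2,0) = exp(-r*dt) * [p*0.000000 + (1-p)*0.000000] = 0.000000; exercise = 0.000000; V(2,0) = max -> 0.000000
  V(2,1) = exp(-r*dt) * [p*0.000000 + (1-p)*27.577023] = 16.234792; exercise = 0.000000; V(2,1) = max -> 16.234792
  V(2,2) = exp(-r*dt) * [p*27.577023 + (1-p)*64.086219] = 48.987643; exercise = 49.275032; V(2,2) = max -> 49.275032
  V(1,0) = exp(-r*dt) * [p*0.000000 + (1-p)*16.234792] = 9.557539; exercise = 0.000000; V(1,0) = max -> 9.557539
  V(1,1) = exp(-r*dt) * [p*16.234792 + (1-p)*49.275032] = 35.637188; exercise = 27.577023; V(1,1) = max -> 35.637188
  V(0,0) = exp(-r*dt) * [p*9.557539 + (1-p)*35.637188] = 24.882187; exercise = 0.000000; V(0,0) = max -> 24.882187


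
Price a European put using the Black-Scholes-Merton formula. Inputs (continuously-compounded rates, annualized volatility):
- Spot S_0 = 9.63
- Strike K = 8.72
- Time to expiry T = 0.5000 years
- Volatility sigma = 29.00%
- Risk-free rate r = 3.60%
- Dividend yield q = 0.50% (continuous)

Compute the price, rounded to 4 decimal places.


Answer: Price = 0.3339

Derivation:
d1 = (ln(S/K) + (r - q + 0.5*sigma^2) * T) / (sigma * sqrt(T)) = 0.66218837
d2 = d1 - sigma * sqrt(T) = 0.45712741
exp(-rT) = 0.98216103; exp(-qT) = 0.99750312
P = K * exp(-rT) * N(-d2) - S_0 * exp(-qT) * N(-d1)
N(-d1) = 0.25392525; N(-d2) = 0.32378974
P = 8.7200 * 0.98216103 * 0.32378974 - 9.6300 * 0.99750312 * 0.25392525 = 0.3339


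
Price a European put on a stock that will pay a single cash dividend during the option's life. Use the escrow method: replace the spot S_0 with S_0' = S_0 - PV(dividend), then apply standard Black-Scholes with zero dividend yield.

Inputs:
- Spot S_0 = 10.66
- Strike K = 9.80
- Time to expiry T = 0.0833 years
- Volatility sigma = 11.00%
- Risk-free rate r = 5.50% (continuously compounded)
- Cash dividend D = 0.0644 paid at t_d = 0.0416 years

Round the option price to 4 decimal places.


PV(D) = D * exp(-r * t_d) = 0.0644 * 0.99771462 = 0.06425282
S_0' = S_0 - PV(D) = 10.6600 - 0.06425282 = 10.59574718
d1 = (ln(S_0'/K) + (r + sigma^2/2)*T) / (sigma*sqrt(T)) = 2.61925216
d2 = d1 - sigma*sqrt(T) = 2.58750424
exp(-rT) = 0.99542898
N(-d1) = 0.00440614; N(-d2) = 0.00483370
P = K * exp(-rT) * N(-d2) - S_0' * N(-d1) = 9.8000 * 0.99542898 * 0.00483370 - 10.59574718 * 0.00440614 = 0.0005

Answer: Price = 0.0005


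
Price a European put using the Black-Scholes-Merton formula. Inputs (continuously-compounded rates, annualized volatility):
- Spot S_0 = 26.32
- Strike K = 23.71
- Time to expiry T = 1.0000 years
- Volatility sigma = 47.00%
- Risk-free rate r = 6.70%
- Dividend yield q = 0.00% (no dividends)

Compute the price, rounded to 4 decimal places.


d1 = (ln(S/K) + (r - q + 0.5*sigma^2) * T) / (sigma * sqrt(T)) = 0.59974938
d2 = d1 - sigma * sqrt(T) = 0.12974938
exp(-rT) = 0.93519520; exp(-qT) = 1.00000000
P = K * exp(-rT) * N(-d2) - S_0 * exp(-qT) * N(-d1)
N(-d1) = 0.27433664; N(-d2) = 0.44838236
P = 23.7100 * 0.93519520 * 0.44838236 - 26.3200 * 1.00000000 * 0.27433664 = 2.7217

Answer: Price = 2.7217


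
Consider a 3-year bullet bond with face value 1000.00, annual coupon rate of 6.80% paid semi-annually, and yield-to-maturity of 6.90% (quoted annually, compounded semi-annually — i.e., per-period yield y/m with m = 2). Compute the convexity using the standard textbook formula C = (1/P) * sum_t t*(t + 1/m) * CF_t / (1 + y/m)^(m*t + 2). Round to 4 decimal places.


Answer: Convexity = 8.7861

Derivation:
Coupon per period c = face * coupon_rate / m = 34.000000
Periods per year m = 2; per-period yield y/m = 0.034500
Number of cashflows N = 6
Cashflows (t years, CF_t, discount factor 1/(1+y/m)^(m*t), PV):
  t = 0.5000: CF_t = 34.000000, DF = 0.966651, PV = 32.866119
  t = 1.0000: CF_t = 34.000000, DF = 0.934413, PV = 31.770052
  t = 1.5000: CF_t = 34.000000, DF = 0.903251, PV = 30.710539
  t = 2.0000: CF_t = 34.000000, DF = 0.873128, PV = 29.686359
  t = 2.5000: CF_t = 34.000000, DF = 0.844010, PV = 28.696336
  t = 3.0000: CF_t = 1034.000000, DF = 0.815863, PV = 843.601938
Price P = sum_t PV_t = 997.331342
Convexity numerator sum_t t*(t + 1/m) * CF_t / (1+y/m)^(m*t + 2):
  t = 0.5000: term = 15.355269
  t = 1.0000: term = 44.529539
  t = 1.5000: term = 86.089007
  t = 2.0000: term = 138.696644
  t = 2.5000: term = 201.106781
  t = 3.0000: term = 8276.865117
Convexity = (1/P) * sum = 8762.642356 / 997.331342 = 8.786089


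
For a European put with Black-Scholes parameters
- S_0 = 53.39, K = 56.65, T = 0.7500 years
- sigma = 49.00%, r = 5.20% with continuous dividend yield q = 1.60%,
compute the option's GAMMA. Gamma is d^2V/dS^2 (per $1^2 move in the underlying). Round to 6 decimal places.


Answer: Gamma = 0.017238

Derivation:
d1 = 0.1361344216; d2 = -0.2882180263
phi(d1) = 0.3952626400; exp(-qT) = 0.9880717129; exp(-rT) = 0.9617507091
Gamma = exp(-qT) * phi(d1) / (S * sigma * sqrt(T)) = 0.9880717129 * 0.3952626400 / (53.3900 * 0.4900 * 0.8660254038) = 0.017238


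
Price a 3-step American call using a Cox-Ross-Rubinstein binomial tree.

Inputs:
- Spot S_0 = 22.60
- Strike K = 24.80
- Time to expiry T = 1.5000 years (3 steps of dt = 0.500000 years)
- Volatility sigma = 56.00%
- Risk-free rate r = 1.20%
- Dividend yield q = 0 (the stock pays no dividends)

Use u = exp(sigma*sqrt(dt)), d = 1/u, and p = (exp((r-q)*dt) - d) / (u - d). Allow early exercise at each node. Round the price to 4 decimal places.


dt = T/N = 0.500000
u = exp(sigma*sqrt(dt)) = 1.485839; d = 1/u = 0.673020
p = (exp((r-q)*dt) - d) / (u - d) = 0.409683
Discount per step: exp(-r*dt) = 0.994018
Stock lattice S(k, i) with i counting down-moves:
  k=0: S(0,0) = 22.6000
  k=1: S(1,0) = 33.5800; S(1,1) = 15.2103
  k=2: S(2,0) = 49.8944; S(2,1) = 22.6000; S(2,2) = 10.2368
  k=3: S(3,0) = 74.1351; S(3,1) = 33.5800; S(3,2) = 15.2103; S(3,3) = 6.8896
Terminal payoffs V(N, i) = max(S_T - K, 0):
  V(3,0) = 49.335114; V(3,1) = 8.779968; V(3,2) = 0.000000; V(3,3) = 0.000000
Backward induction: V(k, i) = exp(-r*dt) * [p * V(k+1, i) + (1-p) * V(k+1, i+1)]; then take max(V_cont, immediate exercise) for American.
  V(2,0) = exp(-r*dt) * [p*49.335114 + (1-p)*8.779968] = 25.242791; exercise = 25.094436; V(2,0) = max -> 25.242791
  V(2,1) = exp(-r*dt) * [p*8.779968 + (1-p)*0.000000] = 3.575482; exercise = 0.000000; V(2,1) = max -> 3.575482
  V(2,2) = exp(-r*dt) * [p*0.000000 + (1-p)*0.000000] = 0.000000; exercise = 0.000000; V(2,2) = max -> 0.000000
  V(1,0) = exp(-r*dt) * [p*25.242791 + (1-p)*3.575482] = 12.377710; exercise = 8.779968; V(1,0) = max -> 12.377710
  V(1,1) = exp(-r*dt) * [p*3.575482 + (1-p)*0.000000] = 1.456050; exercise = 0.000000; V(1,1) = max -> 1.456050
  V(0,0) = exp(-r*dt) * [p*12.377710 + (1-p)*1.456050] = 5.894987; exercise = 0.000000; V(0,0) = max -> 5.894987

Answer: Price = V(0,0) = 5.8950


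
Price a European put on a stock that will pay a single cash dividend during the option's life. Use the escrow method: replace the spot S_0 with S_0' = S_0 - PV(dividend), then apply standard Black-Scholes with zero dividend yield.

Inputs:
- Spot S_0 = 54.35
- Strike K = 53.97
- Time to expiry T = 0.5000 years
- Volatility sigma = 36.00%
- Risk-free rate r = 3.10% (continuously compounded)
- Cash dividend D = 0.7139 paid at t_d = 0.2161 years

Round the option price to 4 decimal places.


Answer: Price = 5.1606

Derivation:
PV(D) = D * exp(-r * t_d) = 0.7139 * 0.99332329 = 0.70913350
S_0' = S_0 - PV(D) = 54.3500 - 0.70913350 = 53.64086650
d1 = (ln(S_0'/K) + (r + sigma^2/2)*T) / (sigma*sqrt(T)) = 0.16413864
d2 = d1 - sigma*sqrt(T) = -0.09041980
exp(-rT) = 0.98461951
N(-d1) = 0.43481100; N(-d2) = 0.53602319
P = K * exp(-rT) * N(-d2) - S_0' * N(-d1) = 53.9700 * 0.98461951 * 0.53602319 - 53.64086650 * 0.43481100 = 5.1606


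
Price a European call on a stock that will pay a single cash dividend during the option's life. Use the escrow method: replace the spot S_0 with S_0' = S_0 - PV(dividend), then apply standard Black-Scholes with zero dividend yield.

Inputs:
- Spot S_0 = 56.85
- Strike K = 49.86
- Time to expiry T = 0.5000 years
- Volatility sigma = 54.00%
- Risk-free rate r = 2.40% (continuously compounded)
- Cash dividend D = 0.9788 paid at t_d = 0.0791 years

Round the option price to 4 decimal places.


Answer: Price = 11.6861

Derivation:
PV(D) = D * exp(-r * t_d) = 0.9788 * 0.99810340 = 0.97694361
S_0' = S_0 - PV(D) = 56.8500 - 0.97694361 = 55.87305639
d1 = (ln(S_0'/K) + (r + sigma^2/2)*T) / (sigma*sqrt(T)) = 0.52054370
d2 = d1 - sigma*sqrt(T) = 0.13870604
exp(-rT) = 0.98807171
N(d1) = 0.69865766; N(d2) = 0.55515878
C = S_0' * N(d1) - K * exp(-rT) * N(d2) = 55.87305639 * 0.69865766 - 49.8600 * 0.98807171 * 0.55515878 = 11.6861


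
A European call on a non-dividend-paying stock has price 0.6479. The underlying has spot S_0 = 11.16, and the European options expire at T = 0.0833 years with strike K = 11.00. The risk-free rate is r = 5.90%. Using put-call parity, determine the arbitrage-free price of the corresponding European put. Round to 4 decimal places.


Answer: Put price = 0.4340

Derivation:
Put-call parity: C - P = S_0 * exp(-qT) - K * exp(-rT).
S_0 * exp(-qT) = 11.1600 * 1.00000000 = 11.16000000
K * exp(-rT) = 11.0000 * 0.99509736 = 10.94607093
P = C - S*exp(-qT) + K*exp(-rT)
P = 0.6479 - 11.16000000 + 10.94607093 = 0.4340


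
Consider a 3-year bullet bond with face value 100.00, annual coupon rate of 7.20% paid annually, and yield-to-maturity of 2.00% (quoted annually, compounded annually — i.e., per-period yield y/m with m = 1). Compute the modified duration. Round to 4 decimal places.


Coupon per period c = face * coupon_rate / m = 7.200000
Periods per year m = 1; per-period yield y/m = 0.020000
Number of cashflows N = 3
Cashflows (t years, CF_t, discount factor 1/(1+y/m)^(m*t), PV):
  t = 1.0000: CF_t = 7.200000, DF = 0.980392, PV = 7.058824
  t = 2.0000: CF_t = 7.200000, DF = 0.961169, PV = 6.920415
  t = 3.0000: CF_t = 107.200000, DF = 0.942322, PV = 101.016954
Price P = sum_t PV_t = 114.996193
First compute Macaulay numerator sum_t t * PV_t:
  t * PV_t at t = 1.0000: 7.058824
  t * PV_t at t = 2.0000: 13.840830
  t * PV_t at t = 3.0000: 303.050863
Macaulay duration D = 323.950517 / 114.996193 = 2.817054
Modified duration = D / (1 + y/m) = 2.817054 / (1 + 0.020000) = 2.761818

Answer: Modified duration = 2.7618


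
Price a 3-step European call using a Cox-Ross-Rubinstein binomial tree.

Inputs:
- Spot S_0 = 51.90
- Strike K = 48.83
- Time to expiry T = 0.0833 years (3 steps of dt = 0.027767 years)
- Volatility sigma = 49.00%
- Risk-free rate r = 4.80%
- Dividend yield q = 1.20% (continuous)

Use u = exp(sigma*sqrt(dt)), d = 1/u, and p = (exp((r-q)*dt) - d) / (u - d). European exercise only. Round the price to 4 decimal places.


Answer: Price = V(0,0) = 4.7083

Derivation:
dt = T/N = 0.027767
u = exp(sigma*sqrt(dt)) = 1.085076; d = 1/u = 0.921594
p = (exp((r-q)*dt) - d) / (u - d) = 0.485716
Discount per step: exp(-r*dt) = 0.998668
Stock lattice S(k, i) with i counting down-moves:
  k=0: S(0,0) = 51.9000
  k=1: S(1,0) = 56.3155; S(1,1) = 47.8307
  k=2: S(2,0) = 61.1066; S(2,1) = 51.9000; S(2,2) = 44.0805
  k=3: S(3,0) = 66.3053; S(3,1) = 56.3155; S(3,2) = 47.8307; S(3,3) = 40.6244
Terminal payoffs V(N, i) = max(S_T - K, 0):
  V(3,0) = 17.475297; V(3,1) = 7.485461; V(3,2) = 0.000000; V(3,3) = 0.000000
Backward induction: V(k, i) = exp(-r*dt) * [p * V(k+1, i) + (1-p) * V(k+1, i+1)].
  V(2,0) = exp(-r*dt) * [p*17.475297 + (1-p)*7.485461] = 12.321254
  V(2,1) = exp(-r*dt) * [p*7.485461 + (1-p)*0.000000] = 3.630968
  V(2,2) = exp(-r*dt) * [p*0.000000 + (1-p)*0.000000] = 0.000000
  V(1,0) = exp(-r*dt) * [p*12.321254 + (1-p)*3.630968] = 7.841523
  V(1,1) = exp(-r*dt) * [p*3.630968 + (1-p)*0.000000] = 1.761271
  V(0,0) = exp(-r*dt) * [p*7.841523 + (1-p)*1.761271] = 4.708268


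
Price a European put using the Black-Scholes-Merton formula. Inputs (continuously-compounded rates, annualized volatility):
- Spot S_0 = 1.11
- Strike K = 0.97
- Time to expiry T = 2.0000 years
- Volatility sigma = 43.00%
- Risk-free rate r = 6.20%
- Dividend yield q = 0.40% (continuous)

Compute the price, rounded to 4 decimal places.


d1 = (ln(S/K) + (r - q + 0.5*sigma^2) * T) / (sigma * sqrt(T)) = 0.71651167
d2 = d1 - sigma * sqrt(T) = 0.10839984
exp(-rT) = 0.88337984; exp(-qT) = 0.99203191
P = K * exp(-rT) * N(-d2) - S_0 * exp(-qT) * N(-d1)
N(-d1) = 0.23683773; N(-d2) = 0.45683927
P = 0.9700 * 0.88337984 * 0.45683927 - 1.1100 * 0.99203191 * 0.23683773 = 0.1307

Answer: Price = 0.1307


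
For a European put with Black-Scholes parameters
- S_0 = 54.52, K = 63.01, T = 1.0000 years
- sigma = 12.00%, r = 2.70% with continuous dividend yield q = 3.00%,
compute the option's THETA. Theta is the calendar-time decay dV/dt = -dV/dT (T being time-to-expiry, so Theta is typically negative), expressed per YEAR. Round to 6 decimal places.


d1 = -1.1710486427; d2 = -1.2910486427
phi(d1) = 0.2009667123; exp(-qT) = 0.9704455335; exp(-rT) = 0.9733612415
Theta = -S*exp(-qT)*phi(d1)*sigma/(2*sqrt(T)) + r*K*exp(-rT)*N(-d2) - q*S*exp(-qT)*N(-d1)
N(-d1) = 0.8792103873; N(-d2) = 0.9016565946; sqrt(T) = 1.0000000000
Term 1 = -54.5200 * 0.9704455335 * 0.2009667123 * 0.1200 / (2 * 1.0000000000) = -0.6379731347
Term 2 = 0.0270 * 63.0100 * 0.9733612415 * 0.9016565946 = 1.4930984897
Term 3 = -0.0300 * 54.5200 * 0.9704455335 * 0.8792103873 = -1.3955361076
Theta = -0.6379731347 + (1.4930984897) + (-1.3955361076) = -0.540411

Answer: Theta = -0.540411


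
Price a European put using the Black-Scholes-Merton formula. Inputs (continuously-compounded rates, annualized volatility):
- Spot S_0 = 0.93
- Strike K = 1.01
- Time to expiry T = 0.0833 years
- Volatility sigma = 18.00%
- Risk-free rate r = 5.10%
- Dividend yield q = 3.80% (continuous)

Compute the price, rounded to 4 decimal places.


Answer: Price = 0.0799

Derivation:
d1 = (ln(S/K) + (r - q + 0.5*sigma^2) * T) / (sigma * sqrt(T)) = -1.54161541
d2 = d1 - sigma * sqrt(T) = -1.59356654
exp(-rT) = 0.99576071; exp(-qT) = 0.99683960
P = K * exp(-rT) * N(-d2) - S_0 * exp(-qT) * N(-d1)
N(-d1) = 0.93841646; N(-d2) = 0.94448342
P = 1.0100 * 0.99576071 * 0.94448342 - 0.9300 * 0.99683960 * 0.93841646 = 0.0799


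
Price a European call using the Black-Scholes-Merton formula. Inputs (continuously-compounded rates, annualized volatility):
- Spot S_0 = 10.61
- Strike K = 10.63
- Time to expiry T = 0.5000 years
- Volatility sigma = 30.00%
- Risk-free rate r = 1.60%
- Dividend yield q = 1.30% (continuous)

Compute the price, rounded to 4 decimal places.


Answer: Price = 0.8886

Derivation:
d1 = (ln(S/K) + (r - q + 0.5*sigma^2) * T) / (sigma * sqrt(T)) = 0.10425941
d2 = d1 - sigma * sqrt(T) = -0.10787263
exp(-rT) = 0.99203191; exp(-qT) = 0.99352108
C = S_0 * exp(-qT) * N(d1) - K * exp(-rT) * N(d2)
N(d1) = 0.54151825; N(d2) = 0.45704837
C = 10.6100 * 0.99352108 * 0.54151825 - 10.6300 * 0.99203191 * 0.45704837 = 0.8886


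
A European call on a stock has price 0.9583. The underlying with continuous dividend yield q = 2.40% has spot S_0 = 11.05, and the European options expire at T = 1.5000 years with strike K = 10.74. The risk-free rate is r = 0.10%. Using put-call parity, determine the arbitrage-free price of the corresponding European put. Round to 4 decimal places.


Answer: Put price = 1.0229

Derivation:
Put-call parity: C - P = S_0 * exp(-qT) - K * exp(-rT).
S_0 * exp(-qT) = 11.0500 * 0.96464029 = 10.65927524
K * exp(-rT) = 10.7400 * 0.99850112 = 10.72390208
P = C - S*exp(-qT) + K*exp(-rT)
P = 0.9583 - 10.65927524 + 10.72390208 = 1.0229


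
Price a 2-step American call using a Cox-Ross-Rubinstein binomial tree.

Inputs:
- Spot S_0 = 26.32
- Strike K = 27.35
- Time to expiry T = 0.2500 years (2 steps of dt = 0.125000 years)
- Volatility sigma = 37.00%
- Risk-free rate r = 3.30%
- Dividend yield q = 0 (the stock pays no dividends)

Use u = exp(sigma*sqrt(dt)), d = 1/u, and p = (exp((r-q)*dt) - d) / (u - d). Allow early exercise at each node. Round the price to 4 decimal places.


dt = T/N = 0.125000
u = exp(sigma*sqrt(dt)) = 1.139757; d = 1/u = 0.877380
p = (exp((r-q)*dt) - d) / (u - d) = 0.483097
Discount per step: exp(-r*dt) = 0.995883
Stock lattice S(k, i) with i counting down-moves:
  k=0: S(0,0) = 26.3200
  k=1: S(1,0) = 29.9984; S(1,1) = 23.0926
  k=2: S(2,0) = 34.1909; S(2,1) = 26.3200; S(2,2) = 20.2610
Terminal payoffs V(N, i) = max(S_T - K, 0):
  V(2,0) = 6.840869; V(2,1) = 0.000000; V(2,2) = 0.000000
Backward induction: V(k, i) = exp(-r*dt) * [p * V(k+1, i) + (1-p) * V(k+1, i+1)]; then take max(V_cont, immediate exercise) for American.
  V(1,0) = exp(-r*dt) * [p*6.840869 + (1-p)*0.000000] = 3.291199; exercise = 2.648394; V(1,0) = max -> 3.291199
  V(1,1) = exp(-r*dt) * [p*0.000000 + (1-p)*0.000000] = 0.000000; exercise = 0.000000; V(1,1) = max -> 0.000000
  V(0,0) = exp(-r*dt) * [p*3.291199 + (1-p)*0.000000] = 1.583423; exercise = 0.000000; V(0,0) = max -> 1.583423

Answer: Price = V(0,0) = 1.5834


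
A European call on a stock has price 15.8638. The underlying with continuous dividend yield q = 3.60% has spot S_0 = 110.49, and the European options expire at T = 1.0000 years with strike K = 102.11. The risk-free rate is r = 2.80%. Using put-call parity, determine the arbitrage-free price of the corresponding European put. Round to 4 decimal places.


Answer: Put price = 8.5713

Derivation:
Put-call parity: C - P = S_0 * exp(-qT) - K * exp(-rT).
S_0 * exp(-qT) = 110.4900 * 0.96464029 = 106.58310603
K * exp(-rT) = 102.1100 * 0.97238837 = 99.29057613
P = C - S*exp(-qT) + K*exp(-rT)
P = 15.8638 - 106.58310603 + 99.29057613 = 8.5713


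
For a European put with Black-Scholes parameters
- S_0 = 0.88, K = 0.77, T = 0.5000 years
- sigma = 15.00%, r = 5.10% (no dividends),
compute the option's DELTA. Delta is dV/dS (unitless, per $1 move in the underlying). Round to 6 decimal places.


Answer: Delta = -0.060284

Derivation:
d1 = 1.5523953572; d2 = 1.4463293400
phi(d1) = 0.1195639140; exp(-qT) = 1.0000000000; exp(-rT) = 0.9748223790
N(-d1) = 0.0602838268
Delta = -exp(-qT) * N(-d1) = -1.0000000000 * 0.0602838268 = -0.060284


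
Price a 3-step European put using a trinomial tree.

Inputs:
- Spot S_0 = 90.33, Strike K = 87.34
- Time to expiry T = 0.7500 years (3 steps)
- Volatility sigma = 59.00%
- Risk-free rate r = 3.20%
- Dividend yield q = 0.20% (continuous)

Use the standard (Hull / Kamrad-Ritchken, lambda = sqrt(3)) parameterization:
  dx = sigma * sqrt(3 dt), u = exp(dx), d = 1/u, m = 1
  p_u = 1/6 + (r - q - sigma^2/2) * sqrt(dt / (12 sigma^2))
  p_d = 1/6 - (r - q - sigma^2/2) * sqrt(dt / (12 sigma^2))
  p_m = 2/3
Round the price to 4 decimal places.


Answer: Price = V(0,0) = 14.1421

Derivation:
dt = T/N = 0.250000; dx = sigma*sqrt(3*dt) = 0.510955
u = exp(dx) = 1.666882; d = 1/u = 0.599922
p_u = 0.131426, p_m = 0.666667, p_d = 0.201907
Discount per step: exp(-r*dt) = 0.992032
Stock lattice S(k, j) with j the centered position index:
  k=0: S(0,+0) = 90.3300
  k=1: S(1,-1) = 54.1910; S(1,+0) = 90.3300; S(1,+1) = 150.5695
  k=2: S(2,-2) = 32.5104; S(2,-1) = 54.1910; S(2,+0) = 90.3300; S(2,+1) = 150.5695; S(2,+2) = 250.9816
  k=3: S(3,-3) = 19.5037; S(3,-2) = 32.5104; S(3,-1) = 54.1910; S(3,+0) = 90.3300; S(3,+1) = 150.5695; S(3,+2) = 250.9816; S(3,+3) = 418.3568
Terminal payoffs V(N, j) = max(K - S_T, 0):
  V(3,-3) = 67.836291; V(3,-2) = 54.829612; V(3,-1) = 33.149011; V(3,+0) = 0.000000; V(3,+1) = 0.000000; V(3,+2) = 0.000000; V(3,+3) = 0.000000
Backward induction: V(k, j) = exp(-r*dt) * [p_u * V(k+1, j+1) + p_m * V(k+1, j) + p_d * V(k+1, j-1)]
  V(2,-2) = exp(-r*dt) * [p_u*33.149011 + p_m*54.829612 + p_d*67.836291] = 54.171244
  V(2,-1) = exp(-r*dt) * [p_u*0.000000 + p_m*33.149011 + p_d*54.829612] = 32.905526
  V(2,+0) = exp(-r*dt) * [p_u*0.000000 + p_m*0.000000 + p_d*33.149011] = 6.639688
  V(2,+1) = exp(-r*dt) * [p_u*0.000000 + p_m*0.000000 + p_d*0.000000] = 0.000000
  V(2,+2) = exp(-r*dt) * [p_u*0.000000 + p_m*0.000000 + p_d*0.000000] = 0.000000
  V(1,-1) = exp(-r*dt) * [p_u*6.639688 + p_m*32.905526 + p_d*54.171244] = 33.478302
  V(1,+0) = exp(-r*dt) * [p_u*0.000000 + p_m*6.639688 + p_d*32.905526] = 10.982107
  V(1,+1) = exp(-r*dt) * [p_u*0.000000 + p_m*0.000000 + p_d*6.639688] = 1.329918
  V(0,+0) = exp(-r*dt) * [p_u*1.329918 + p_m*10.982107 + p_d*33.478302] = 14.142106


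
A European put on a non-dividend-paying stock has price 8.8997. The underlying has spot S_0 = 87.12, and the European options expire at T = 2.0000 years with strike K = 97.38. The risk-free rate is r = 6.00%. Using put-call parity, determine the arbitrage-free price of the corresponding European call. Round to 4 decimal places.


Put-call parity: C - P = S_0 * exp(-qT) - K * exp(-rT).
S_0 * exp(-qT) = 87.1200 * 1.00000000 = 87.12000000
K * exp(-rT) = 97.3800 * 0.88692044 = 86.36831213
C = P + S*exp(-qT) - K*exp(-rT)
C = 8.8997 + 87.12000000 - 86.36831213 = 9.6514

Answer: Call price = 9.6514


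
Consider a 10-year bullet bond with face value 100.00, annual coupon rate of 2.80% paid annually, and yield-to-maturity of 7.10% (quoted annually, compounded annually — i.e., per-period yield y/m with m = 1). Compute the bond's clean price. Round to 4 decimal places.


Answer: Price = 69.9377

Derivation:
Coupon per period c = face * coupon_rate / m = 2.800000
Periods per year m = 1; per-period yield y/m = 0.071000
Number of cashflows N = 10
Cashflows (t years, CF_t, discount factor 1/(1+y/m)^(m*t), PV):
  t = 1.0000: CF_t = 2.800000, DF = 0.933707, PV = 2.614379
  t = 2.0000: CF_t = 2.800000, DF = 0.871808, PV = 2.441064
  t = 3.0000: CF_t = 2.800000, DF = 0.814013, PV = 2.279238
  t = 4.0000: CF_t = 2.800000, DF = 0.760050, PV = 2.128140
  t = 5.0000: CF_t = 2.800000, DF = 0.709664, PV = 1.987059
  t = 6.0000: CF_t = 2.800000, DF = 0.662618, PV = 1.855330
  t = 7.0000: CF_t = 2.800000, DF = 0.618691, PV = 1.732334
  t = 8.0000: CF_t = 2.800000, DF = 0.577676, PV = 1.617492
  t = 9.0000: CF_t = 2.800000, DF = 0.539380, PV = 1.510264
  t = 10.0000: CF_t = 102.800000, DF = 0.503623, PV = 51.772413
Price P = sum_t PV_t = 69.937712


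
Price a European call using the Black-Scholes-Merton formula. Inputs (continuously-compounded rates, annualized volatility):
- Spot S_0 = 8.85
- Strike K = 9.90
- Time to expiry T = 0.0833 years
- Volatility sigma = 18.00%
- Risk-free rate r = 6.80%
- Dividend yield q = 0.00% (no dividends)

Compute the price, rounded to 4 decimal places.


d1 = (ln(S/K) + (r - q + 0.5*sigma^2) * T) / (sigma * sqrt(T)) = -2.02312127
d2 = d1 - sigma * sqrt(T) = -2.07507241
exp(-rT) = 0.99435161; exp(-qT) = 1.00000000
C = S_0 * exp(-qT) * N(d1) - K * exp(-rT) * N(d2)
N(d1) = 0.02153032; N(d2) = 0.01898991
C = 8.8500 * 1.00000000 * 0.02153032 - 9.9000 * 0.99435161 * 0.01898991 = 0.0036

Answer: Price = 0.0036


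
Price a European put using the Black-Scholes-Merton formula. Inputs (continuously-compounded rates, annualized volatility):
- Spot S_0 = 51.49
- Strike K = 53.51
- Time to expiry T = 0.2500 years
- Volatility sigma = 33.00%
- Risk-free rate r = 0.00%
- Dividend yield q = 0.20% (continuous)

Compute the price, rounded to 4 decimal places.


Answer: Price = 4.5696

Derivation:
d1 = (ln(S/K) + (r - q + 0.5*sigma^2) * T) / (sigma * sqrt(T)) = -0.15374811
d2 = d1 - sigma * sqrt(T) = -0.31874811
exp(-rT) = 1.00000000; exp(-qT) = 0.99950012
P = K * exp(-rT) * N(-d2) - S_0 * exp(-qT) * N(-d1)
N(-d1) = 0.56109583; N(-d2) = 0.62504124
P = 53.5100 * 1.00000000 * 0.62504124 - 51.4900 * 0.99950012 * 0.56109583 = 4.5696


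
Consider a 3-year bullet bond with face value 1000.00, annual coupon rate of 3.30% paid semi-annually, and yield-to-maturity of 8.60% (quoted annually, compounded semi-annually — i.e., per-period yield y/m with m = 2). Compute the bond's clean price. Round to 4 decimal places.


Coupon per period c = face * coupon_rate / m = 16.500000
Periods per year m = 2; per-period yield y/m = 0.043000
Number of cashflows N = 6
Cashflows (t years, CF_t, discount factor 1/(1+y/m)^(m*t), PV):
  t = 0.5000: CF_t = 16.500000, DF = 0.958773, PV = 15.819751
  t = 1.0000: CF_t = 16.500000, DF = 0.919245, PV = 15.167546
  t = 1.5000: CF_t = 16.500000, DF = 0.881347, PV = 14.542230
  t = 2.0000: CF_t = 16.500000, DF = 0.845012, PV = 13.942694
  t = 2.5000: CF_t = 16.500000, DF = 0.810174, PV = 13.367876
  t = 3.0000: CF_t = 1016.500000, DF = 0.776773, PV = 789.589805
Price P = sum_t PV_t = 862.429903

Answer: Price = 862.4299


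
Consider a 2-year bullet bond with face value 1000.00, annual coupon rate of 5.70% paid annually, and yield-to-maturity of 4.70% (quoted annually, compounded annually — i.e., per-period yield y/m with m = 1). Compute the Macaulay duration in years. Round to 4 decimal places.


Coupon per period c = face * coupon_rate / m = 57.000000
Periods per year m = 1; per-period yield y/m = 0.047000
Number of cashflows N = 2
Cashflows (t years, CF_t, discount factor 1/(1+y/m)^(m*t), PV):
  t = 1.0000: CF_t = 57.000000, DF = 0.955110, PV = 54.441261
  t = 2.0000: CF_t = 1057.000000, DF = 0.912235, PV = 964.232186
Price P = sum_t PV_t = 1018.673446
Macaulay numerator sum_t t * PV_t:
  t * PV_t at t = 1.0000: 54.441261
  t * PV_t at t = 2.0000: 1928.464371
Macaulay duration D = (sum_t t * PV_t) / P = 1982.905632 / 1018.673446 = 1.946557

Answer: Macaulay duration = 1.9466 years


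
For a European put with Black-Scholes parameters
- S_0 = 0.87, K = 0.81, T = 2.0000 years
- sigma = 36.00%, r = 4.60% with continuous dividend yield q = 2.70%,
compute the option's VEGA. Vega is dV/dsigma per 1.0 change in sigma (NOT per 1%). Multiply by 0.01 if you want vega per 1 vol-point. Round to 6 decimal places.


d1 = 0.4695561515; d2 = -0.0395607310
phi(d1) = 0.3572998182; exp(-qT) = 0.9474321065; exp(-rT) = 0.9121051495
Vega = S * exp(-qT) * phi(d1) * sqrt(T) = 0.8700 * 0.9474321065 * 0.3572998182 * 1.4142135624 = 0.416500

Answer: Vega = 0.416500


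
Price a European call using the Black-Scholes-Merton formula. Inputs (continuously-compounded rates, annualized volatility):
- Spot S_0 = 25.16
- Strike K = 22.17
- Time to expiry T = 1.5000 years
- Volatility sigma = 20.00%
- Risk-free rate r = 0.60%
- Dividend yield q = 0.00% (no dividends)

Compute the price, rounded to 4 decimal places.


d1 = (ln(S/K) + (r - q + 0.5*sigma^2) * T) / (sigma * sqrt(T)) = 0.67571382
d2 = d1 - sigma * sqrt(T) = 0.43076485
exp(-rT) = 0.99104038; exp(-qT) = 1.00000000
C = S_0 * exp(-qT) * N(d1) - K * exp(-rT) * N(d2)
N(d1) = 0.75038882; N(d2) = 0.66668032
C = 25.1600 * 1.00000000 * 0.75038882 - 22.1700 * 0.99104038 * 0.66668032 = 4.2319

Answer: Price = 4.2319


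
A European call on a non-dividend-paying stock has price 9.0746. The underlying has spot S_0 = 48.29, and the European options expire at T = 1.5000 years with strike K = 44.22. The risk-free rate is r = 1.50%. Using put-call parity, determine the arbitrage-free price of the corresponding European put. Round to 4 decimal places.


Answer: Put price = 4.0208

Derivation:
Put-call parity: C - P = S_0 * exp(-qT) - K * exp(-rT).
S_0 * exp(-qT) = 48.2900 * 1.00000000 = 48.29000000
K * exp(-rT) = 44.2200 * 0.97775124 = 43.23615971
P = C - S*exp(-qT) + K*exp(-rT)
P = 9.0746 - 48.29000000 + 43.23615971 = 4.0208


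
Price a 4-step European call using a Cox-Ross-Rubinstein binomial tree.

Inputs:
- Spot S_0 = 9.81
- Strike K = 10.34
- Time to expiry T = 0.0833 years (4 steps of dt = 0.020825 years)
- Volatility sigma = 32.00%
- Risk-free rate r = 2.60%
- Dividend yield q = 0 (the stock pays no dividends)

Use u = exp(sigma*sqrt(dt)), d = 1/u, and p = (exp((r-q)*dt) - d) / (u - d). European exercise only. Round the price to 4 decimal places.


dt = T/N = 0.020825
u = exp(sigma*sqrt(dt)) = 1.047262; d = 1/u = 0.954871
p = (exp((r-q)*dt) - d) / (u - d) = 0.494319
Discount per step: exp(-r*dt) = 0.999459
Stock lattice S(k, i) with i counting down-moves:
  k=0: S(0,0) = 9.8100
  k=1: S(1,0) = 10.2736; S(1,1) = 9.3673
  k=2: S(2,0) = 10.7592; S(2,1) = 9.8100; S(2,2) = 8.9446
  k=3: S(3,0) = 11.2677; S(3,1) = 10.2736; S(3,2) = 9.3673; S(3,3) = 8.5409
  k=4: S(4,0) = 11.8002; S(4,1) = 10.7592; S(4,2) = 9.8100; S(4,3) = 8.9446; S(4,4) = 8.1555
Terminal payoffs V(N, i) = max(S_T - K, 0):
  V(4,0) = 1.460211; V(4,1) = 0.419185; V(4,2) = 0.000000; V(4,3) = 0.000000; V(4,4) = 0.000000
Backward induction: V(k, i) = exp(-r*dt) * [p * V(k+1, i) + (1-p) * V(k+1, i+1)].
  V(3,0) = exp(-r*dt) * [p*1.460211 + (1-p)*0.419185] = 0.933279
  V(3,1) = exp(-r*dt) * [p*0.419185 + (1-p)*0.000000] = 0.207099
  V(3,2) = exp(-r*dt) * [p*0.000000 + (1-p)*0.000000] = 0.000000
  V(3,3) = exp(-r*dt) * [p*0.000000 + (1-p)*0.000000] = 0.000000
  V(2,0) = exp(-r*dt) * [p*0.933279 + (1-p)*0.207099] = 0.565758
  V(2,1) = exp(-r*dt) * [p*0.207099 + (1-p)*0.000000] = 0.102318
  V(2,2) = exp(-r*dt) * [p*0.000000 + (1-p)*0.000000] = 0.000000
  V(1,0) = exp(-r*dt) * [p*0.565758 + (1-p)*0.102318] = 0.331226
  V(1,1) = exp(-r*dt) * [p*0.102318 + (1-p)*0.000000] = 0.050550
  V(0,0) = exp(-r*dt) * [p*0.331226 + (1-p)*0.050550] = 0.189191

Answer: Price = V(0,0) = 0.1892


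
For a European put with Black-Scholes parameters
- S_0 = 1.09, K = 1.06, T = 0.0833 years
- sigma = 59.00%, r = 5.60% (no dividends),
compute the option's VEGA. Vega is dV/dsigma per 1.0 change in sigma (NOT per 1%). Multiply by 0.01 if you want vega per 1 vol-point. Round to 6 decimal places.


d1 = 0.2764316119; d2 = 0.1061473495
phi(d1) = 0.3839873187; exp(-qT) = 1.0000000000; exp(-rT) = 0.9953460633
Vega = S * exp(-qT) * phi(d1) * sqrt(T) = 1.0900 * 1.0000000000 * 0.3839873187 * 0.2886173938 = 0.120800

Answer: Vega = 0.120800


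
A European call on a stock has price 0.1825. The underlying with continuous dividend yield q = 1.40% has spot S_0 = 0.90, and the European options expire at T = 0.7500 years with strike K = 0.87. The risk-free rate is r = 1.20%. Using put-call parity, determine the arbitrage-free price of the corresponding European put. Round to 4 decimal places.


Put-call parity: C - P = S_0 * exp(-qT) - K * exp(-rT).
S_0 * exp(-qT) = 0.9000 * 0.98955493 = 0.89059944
K * exp(-rT) = 0.8700 * 0.99104038 = 0.86220513
P = C - S*exp(-qT) + K*exp(-rT)
P = 0.1825 - 0.89059944 + 0.86220513 = 0.1541

Answer: Put price = 0.1541


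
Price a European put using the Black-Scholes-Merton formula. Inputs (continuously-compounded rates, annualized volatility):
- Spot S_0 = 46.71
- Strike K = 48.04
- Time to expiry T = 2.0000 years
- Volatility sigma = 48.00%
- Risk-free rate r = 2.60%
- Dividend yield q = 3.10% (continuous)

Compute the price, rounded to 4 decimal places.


Answer: Price = 12.7610

Derivation:
d1 = (ln(S/K) + (r - q + 0.5*sigma^2) * T) / (sigma * sqrt(T)) = 0.28332042
d2 = d1 - sigma * sqrt(T) = -0.39550209
exp(-rT) = 0.94932887; exp(-qT) = 0.93988289
P = K * exp(-rT) * N(-d2) - S_0 * exp(-qT) * N(-d1)
N(-d1) = 0.38846561; N(-d2) = 0.65376381
P = 48.0400 * 0.94932887 * 0.65376381 - 46.7100 * 0.93988289 * 0.38846561 = 12.7610


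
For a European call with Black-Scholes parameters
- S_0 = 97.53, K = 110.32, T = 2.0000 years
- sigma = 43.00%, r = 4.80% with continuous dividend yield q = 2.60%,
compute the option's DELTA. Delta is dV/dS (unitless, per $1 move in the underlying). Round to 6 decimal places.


Answer: Delta = 0.540148

Derivation:
d1 = 0.1737752564; d2 = -0.4343365754
phi(d1) = 0.3929639298; exp(-qT) = 0.9493288668; exp(-rT) = 0.9084640161
N(d1) = 0.5689789545
Delta = exp(-qT) * N(d1) = 0.9493288668 * 0.5689789545 = 0.540148
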